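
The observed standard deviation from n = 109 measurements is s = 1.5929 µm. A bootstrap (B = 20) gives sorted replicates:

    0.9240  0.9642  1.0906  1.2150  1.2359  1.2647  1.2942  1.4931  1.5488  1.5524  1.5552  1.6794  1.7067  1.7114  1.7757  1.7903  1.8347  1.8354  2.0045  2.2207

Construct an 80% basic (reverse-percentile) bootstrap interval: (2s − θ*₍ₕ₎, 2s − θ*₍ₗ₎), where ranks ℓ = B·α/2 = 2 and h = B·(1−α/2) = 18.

Percentile endpoints at ranks 2 and 18: θ*₍2₎ = 0.9642, θ*₍18₎ = 1.8354.
Basic interval reflects these around s:
  lower = 2 × 1.5929 − 1.8354 = 1.3504
  upper = 2 × 1.5929 − 0.9642 = 2.2216

(1.3504, 2.2216)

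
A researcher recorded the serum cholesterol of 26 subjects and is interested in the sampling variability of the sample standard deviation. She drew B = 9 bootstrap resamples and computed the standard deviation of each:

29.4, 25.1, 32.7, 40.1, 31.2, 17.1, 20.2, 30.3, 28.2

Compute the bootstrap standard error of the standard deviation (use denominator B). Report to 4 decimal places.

Bootstrap SE is the standard deviation of the 9 replicate standard deviations.
Mean of replicates: (29.4 + 25.1 + 32.7 + 40.1 + 31.2 + 17.1 + 20.2 + 30.3 + 28.2) / 9 = 254.30000 / 9 = 28.25556
Sum of squared deviations: (+1.14444)² + (−3.15556)² + (+4.44444)² + (+11.84444)² + (+2.94444)² + (−11.15556)² + (−8.05556)² + (+2.04444)² + (−0.05556)² = 373.50222
Variance = 373.50222 / 9 = 41.50025
SE* = √41.50025

SE* = 6.4421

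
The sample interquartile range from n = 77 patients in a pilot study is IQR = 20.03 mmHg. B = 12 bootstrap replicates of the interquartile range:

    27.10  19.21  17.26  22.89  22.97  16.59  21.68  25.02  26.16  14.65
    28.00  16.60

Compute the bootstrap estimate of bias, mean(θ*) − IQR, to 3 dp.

mean(θ*) = (27.10 + 19.21 + 17.26 + 22.89 + 22.97 + 16.59 + 21.68 + 25.02 + 26.16 + 14.65 + 28.00 + 16.60) / 12 = 21.5108
bias = 21.5108 − 20.03

bias = +1.481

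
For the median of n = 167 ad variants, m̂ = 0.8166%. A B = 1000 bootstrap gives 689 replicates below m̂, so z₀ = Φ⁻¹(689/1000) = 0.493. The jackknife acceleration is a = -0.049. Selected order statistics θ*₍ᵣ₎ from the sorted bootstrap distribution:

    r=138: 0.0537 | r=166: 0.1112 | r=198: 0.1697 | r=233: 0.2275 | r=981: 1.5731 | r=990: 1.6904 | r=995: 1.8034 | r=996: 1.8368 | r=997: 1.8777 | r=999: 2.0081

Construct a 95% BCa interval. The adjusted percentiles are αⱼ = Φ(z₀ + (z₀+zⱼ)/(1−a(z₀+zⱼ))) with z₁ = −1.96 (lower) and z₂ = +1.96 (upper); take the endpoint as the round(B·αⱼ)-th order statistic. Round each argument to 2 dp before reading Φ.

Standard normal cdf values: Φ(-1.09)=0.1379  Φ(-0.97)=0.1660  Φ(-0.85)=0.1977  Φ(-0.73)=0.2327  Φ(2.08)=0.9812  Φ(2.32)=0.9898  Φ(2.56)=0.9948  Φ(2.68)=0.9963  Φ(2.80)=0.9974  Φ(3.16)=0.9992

Lower: z₀ + z₁ = 0.493 + (-1.960) = -1.467; 1 − a(z₀+z₁) = 1 − (-0.049)(-1.467) = 0.9281; argument = 0.493 + (-1.467)/0.9281 = -1.0876 → -1.09.
α₁ = Φ(-1.09) = 0.1379; rank = round(1000 × 0.1379) = 138; θ*₍138₎ = 0.0537.
Upper: z₀ + z₂ = 2.453; 1 − a(z₀+z₂) = 1.1202; argument = 2.6828 → 2.68; α₂ = 0.9963; rank = 996; θ*₍996₎ = 1.8368.

(0.0537, 1.8368)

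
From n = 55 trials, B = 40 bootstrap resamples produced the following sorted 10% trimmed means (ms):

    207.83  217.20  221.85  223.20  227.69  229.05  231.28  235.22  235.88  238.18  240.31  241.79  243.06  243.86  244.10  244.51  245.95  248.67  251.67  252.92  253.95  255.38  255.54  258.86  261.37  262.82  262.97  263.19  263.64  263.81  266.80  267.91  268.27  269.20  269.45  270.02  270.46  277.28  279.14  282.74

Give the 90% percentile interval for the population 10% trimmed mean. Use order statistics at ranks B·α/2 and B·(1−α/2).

(217.20, 277.28)

α = 0.10; lower rank = 40 × 0.050 = 2; upper rank = 40 × 0.950 = 38.
The 2nd smallest replicate is 217.20; the 38th is 277.28.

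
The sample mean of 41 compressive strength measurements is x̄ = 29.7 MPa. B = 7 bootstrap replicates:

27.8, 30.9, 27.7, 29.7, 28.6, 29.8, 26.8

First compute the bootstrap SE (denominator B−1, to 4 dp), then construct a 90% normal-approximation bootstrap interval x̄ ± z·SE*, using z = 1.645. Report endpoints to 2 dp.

(27.33, 32.07)

Mean of replicates = 28.7571; sum of squared deviations = 12.4571; SE* = √(12.4571/6) = 1.4409
Margin = 1.645 × 1.4409 = 2.370
Interval: 29.7 ± 2.370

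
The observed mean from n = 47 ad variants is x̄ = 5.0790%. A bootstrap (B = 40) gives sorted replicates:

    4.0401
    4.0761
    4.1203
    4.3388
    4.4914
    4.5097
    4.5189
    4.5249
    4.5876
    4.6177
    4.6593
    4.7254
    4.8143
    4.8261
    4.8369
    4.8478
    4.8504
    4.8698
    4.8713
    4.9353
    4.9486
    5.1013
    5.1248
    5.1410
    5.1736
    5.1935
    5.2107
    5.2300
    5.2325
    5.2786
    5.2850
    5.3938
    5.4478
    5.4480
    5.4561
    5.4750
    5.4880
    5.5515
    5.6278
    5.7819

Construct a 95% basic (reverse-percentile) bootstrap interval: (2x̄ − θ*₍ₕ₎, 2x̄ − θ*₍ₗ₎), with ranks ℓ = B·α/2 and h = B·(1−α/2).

(4.5302, 6.1179)

Percentile endpoints at ranks 1 and 39: θ*₍1₎ = 4.0401, θ*₍39₎ = 5.6278.
Basic interval reflects these around x̄:
  lower = 2 × 5.0790 − 5.6278 = 4.5302
  upper = 2 × 5.0790 − 4.0401 = 6.1179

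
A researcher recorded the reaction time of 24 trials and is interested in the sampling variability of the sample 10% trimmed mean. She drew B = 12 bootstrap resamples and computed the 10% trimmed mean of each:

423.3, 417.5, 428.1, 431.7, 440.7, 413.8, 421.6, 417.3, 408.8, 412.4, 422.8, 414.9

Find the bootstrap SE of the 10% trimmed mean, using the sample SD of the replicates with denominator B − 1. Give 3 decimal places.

SE* = 9.043

Bootstrap SE is the standard deviation of the 12 replicate 10% trimmed means.
Mean of replicates: (423.3 + 417.5 + 428.1 + 431.7 + 440.7 + 413.8 + 421.6 + 417.3 + 408.8 + 412.4 + 422.8 + 414.9) / 12 = 5052.9000 / 12 = 421.0750
Sum of squared deviations: (+2.2250)² + (−3.5750)² + (+7.0250)² + (+10.6250)² + (+19.6250)² + (−7.2750)² + (+0.5250)² + (−3.7750)² + (−12.2750)² + (−8.6750)² + (+1.7250)² + (−6.1750)² = 899.6025
Variance = 899.6025 / 11 = 81.7820
SE* = √81.7820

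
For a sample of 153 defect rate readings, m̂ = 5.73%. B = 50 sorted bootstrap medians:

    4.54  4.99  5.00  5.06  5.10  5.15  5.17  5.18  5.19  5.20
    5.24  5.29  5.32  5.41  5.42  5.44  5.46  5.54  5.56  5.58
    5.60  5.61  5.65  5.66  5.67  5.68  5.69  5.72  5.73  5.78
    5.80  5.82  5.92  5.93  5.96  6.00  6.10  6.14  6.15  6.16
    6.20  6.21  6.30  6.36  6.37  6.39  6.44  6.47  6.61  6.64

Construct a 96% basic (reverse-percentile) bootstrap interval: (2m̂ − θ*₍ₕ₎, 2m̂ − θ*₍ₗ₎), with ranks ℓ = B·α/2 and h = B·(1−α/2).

Percentile endpoints at ranks 1 and 49: θ*₍1₎ = 4.54, θ*₍49₎ = 6.61.
Basic interval reflects these around m̂:
  lower = 2 × 5.73 − 6.61 = 4.85
  upper = 2 × 5.73 − 4.54 = 6.92

(4.85, 6.92)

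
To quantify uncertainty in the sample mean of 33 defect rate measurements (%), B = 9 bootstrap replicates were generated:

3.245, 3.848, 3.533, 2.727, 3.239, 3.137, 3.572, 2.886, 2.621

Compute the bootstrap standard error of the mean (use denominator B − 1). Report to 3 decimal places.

Bootstrap SE is the standard deviation of the 9 replicate means.
Mean of replicates: (3.245 + 3.848 + 3.533 + 2.727 + 3.239 + 3.137 + 3.572 + 2.886 + 2.621) / 9 = 28.8080 / 9 = 3.2009
Sum of squared deviations: (+0.0441)² + (+0.6471)² + (+0.3321)² + (−0.4739)² + (+0.0381)² + (−0.0639)² + (+0.3711)² + (−0.3149)² + (−0.5799)² = 1.3343
Variance = 1.3343 / 8 = 0.1668
SE* = √0.1668

SE* = 0.408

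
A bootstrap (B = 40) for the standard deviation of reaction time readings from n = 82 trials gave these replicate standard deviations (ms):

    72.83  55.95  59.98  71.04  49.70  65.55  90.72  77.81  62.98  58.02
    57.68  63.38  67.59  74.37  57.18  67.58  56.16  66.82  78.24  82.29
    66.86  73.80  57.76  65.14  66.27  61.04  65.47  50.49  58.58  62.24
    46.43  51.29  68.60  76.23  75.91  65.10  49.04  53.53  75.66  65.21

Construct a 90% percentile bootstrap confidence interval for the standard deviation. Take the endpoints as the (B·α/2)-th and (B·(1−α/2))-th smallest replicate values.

(49.04, 78.24)

Sorted replicates: 46.43, 49.04, 49.70, 50.49, 51.29, 53.53, 55.95, 56.16, 57.18, 57.68, 57.76, 58.02, 58.58, 59.98, 61.04, 62.24, 62.98, 63.38, 65.10, 65.14, 65.21, 65.47, 65.55, 66.27, 66.82, 66.86, 67.58, 67.59, 68.60, 71.04, 72.83, 73.80, 74.37, 75.66, 75.91, 76.23, 77.81, 78.24, 82.29, 90.72
α = 0.10; lower rank = 40 × 0.050 = 2; upper rank = 40 × 0.950 = 38.
The 2nd smallest replicate is 49.04; the 38th is 78.24.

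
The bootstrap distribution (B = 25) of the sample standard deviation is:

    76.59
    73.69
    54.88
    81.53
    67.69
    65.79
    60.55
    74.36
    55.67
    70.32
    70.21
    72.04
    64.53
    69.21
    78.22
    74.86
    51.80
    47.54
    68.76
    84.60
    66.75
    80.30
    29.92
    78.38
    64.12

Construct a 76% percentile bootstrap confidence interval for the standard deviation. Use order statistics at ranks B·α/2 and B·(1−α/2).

Sorted replicates: 29.92, 47.54, 51.80, 54.88, 55.67, 60.55, 64.12, 64.53, 65.79, 66.75, 67.69, 68.76, 69.21, 70.21, 70.32, 72.04, 73.69, 74.36, 74.86, 76.59, 78.22, 78.38, 80.30, 81.53, 84.60
α = 0.24; lower rank = 25 × 0.120 = 3; upper rank = 25 × 0.880 = 22.
The 3rd smallest replicate is 51.80; the 22nd is 78.38.

(51.80, 78.38)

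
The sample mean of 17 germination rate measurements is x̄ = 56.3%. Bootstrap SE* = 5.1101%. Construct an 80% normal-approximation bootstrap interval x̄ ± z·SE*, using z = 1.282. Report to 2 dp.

Margin = 1.282 × 5.1101 = 6.551
Interval: 56.3 ± 6.551

(49.75, 62.85)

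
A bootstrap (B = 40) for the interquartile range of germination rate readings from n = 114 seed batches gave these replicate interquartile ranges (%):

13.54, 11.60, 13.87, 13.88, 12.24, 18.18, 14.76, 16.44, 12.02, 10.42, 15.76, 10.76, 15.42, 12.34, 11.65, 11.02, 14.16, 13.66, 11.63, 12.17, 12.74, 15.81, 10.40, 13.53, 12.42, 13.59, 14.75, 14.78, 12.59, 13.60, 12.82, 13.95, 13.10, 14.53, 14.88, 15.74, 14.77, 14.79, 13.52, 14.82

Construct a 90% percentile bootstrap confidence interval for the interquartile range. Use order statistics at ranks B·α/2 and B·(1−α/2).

(10.42, 15.81)

Sorted replicates: 10.40, 10.42, 10.76, 11.02, 11.60, 11.63, 11.65, 12.02, 12.17, 12.24, 12.34, 12.42, 12.59, 12.74, 12.82, 13.10, 13.52, 13.53, 13.54, 13.59, 13.60, 13.66, 13.87, 13.88, 13.95, 14.16, 14.53, 14.75, 14.76, 14.77, 14.78, 14.79, 14.82, 14.88, 15.42, 15.74, 15.76, 15.81, 16.44, 18.18
α = 0.10; lower rank = 40 × 0.050 = 2; upper rank = 40 × 0.950 = 38.
The 2nd smallest replicate is 10.42; the 38th is 15.81.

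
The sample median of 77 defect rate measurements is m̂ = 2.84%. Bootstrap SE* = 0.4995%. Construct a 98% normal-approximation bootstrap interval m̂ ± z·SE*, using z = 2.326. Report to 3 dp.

Margin = 2.326 × 0.4995 = 1.1618
Interval: 2.84 ± 1.1618

(1.678, 4.002)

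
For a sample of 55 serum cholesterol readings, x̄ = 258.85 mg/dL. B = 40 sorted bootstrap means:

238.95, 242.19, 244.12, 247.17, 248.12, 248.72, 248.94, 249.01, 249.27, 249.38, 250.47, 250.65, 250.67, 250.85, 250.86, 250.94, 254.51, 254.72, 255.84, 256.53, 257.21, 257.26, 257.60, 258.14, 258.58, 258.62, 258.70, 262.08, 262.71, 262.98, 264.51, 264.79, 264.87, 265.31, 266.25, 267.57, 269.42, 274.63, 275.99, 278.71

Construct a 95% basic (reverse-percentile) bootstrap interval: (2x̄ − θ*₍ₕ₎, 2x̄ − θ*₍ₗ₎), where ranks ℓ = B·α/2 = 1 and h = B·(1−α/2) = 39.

Percentile endpoints at ranks 1 and 39: θ*₍1₎ = 238.95, θ*₍39₎ = 275.99.
Basic interval reflects these around x̄:
  lower = 2 × 258.85 − 275.99 = 241.71
  upper = 2 × 258.85 − 238.95 = 278.75

(241.71, 278.75)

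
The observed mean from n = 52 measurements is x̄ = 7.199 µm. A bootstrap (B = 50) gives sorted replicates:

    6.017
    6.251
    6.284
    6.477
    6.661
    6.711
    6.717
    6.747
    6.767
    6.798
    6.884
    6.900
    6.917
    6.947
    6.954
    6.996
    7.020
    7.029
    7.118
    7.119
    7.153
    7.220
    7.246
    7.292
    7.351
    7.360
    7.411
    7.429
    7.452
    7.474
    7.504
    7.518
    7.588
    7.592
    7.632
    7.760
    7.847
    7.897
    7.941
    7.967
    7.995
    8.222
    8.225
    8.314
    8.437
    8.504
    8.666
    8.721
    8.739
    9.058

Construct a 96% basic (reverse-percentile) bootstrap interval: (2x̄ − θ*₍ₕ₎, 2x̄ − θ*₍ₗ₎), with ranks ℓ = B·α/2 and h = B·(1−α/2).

Percentile endpoints at ranks 1 and 49: θ*₍1₎ = 6.017, θ*₍49₎ = 8.739.
Basic interval reflects these around x̄:
  lower = 2 × 7.199 − 8.739 = 5.659
  upper = 2 × 7.199 − 6.017 = 8.381

(5.659, 8.381)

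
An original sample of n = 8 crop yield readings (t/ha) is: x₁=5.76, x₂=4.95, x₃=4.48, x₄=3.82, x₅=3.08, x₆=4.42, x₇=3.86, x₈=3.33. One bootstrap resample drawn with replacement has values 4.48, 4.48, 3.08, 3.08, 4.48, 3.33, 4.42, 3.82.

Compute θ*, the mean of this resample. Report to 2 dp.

Mean = (4.48 + 4.48 + 3.08 + 3.08 + 4.48 + 3.33 + 4.42 + 3.82) / 8 = 31.170 / 8 = 3.90

θ* = 3.90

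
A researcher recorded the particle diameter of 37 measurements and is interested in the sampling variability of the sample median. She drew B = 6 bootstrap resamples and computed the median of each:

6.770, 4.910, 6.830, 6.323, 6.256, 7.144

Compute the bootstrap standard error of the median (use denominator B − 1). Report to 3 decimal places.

Bootstrap SE is the standard deviation of the 6 replicate medians.
Mean of replicates: (6.770 + 4.910 + 6.830 + 6.323 + 6.256 + 7.144) / 6 = 38.2330 / 6 = 6.3722
Sum of squared deviations: (+0.3978)² + (−1.4622)² + (+0.4578)² + (−0.0492)² + (−0.1162)² + (+0.7718)² = 3.1175
Variance = 3.1175 / 5 = 0.6235
SE* = √0.6235

SE* = 0.790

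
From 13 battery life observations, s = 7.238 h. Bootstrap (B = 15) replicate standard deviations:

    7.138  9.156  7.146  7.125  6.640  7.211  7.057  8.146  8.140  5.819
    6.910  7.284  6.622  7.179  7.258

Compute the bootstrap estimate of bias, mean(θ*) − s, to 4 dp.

bias = +0.0174

mean(θ*) = (7.138 + 9.156 + 7.146 + 7.125 + 6.640 + 7.211 + 7.057 + 8.146 + 8.140 + 5.819 + 6.910 + 7.284 + 6.622 + 7.179 + 7.258) / 15 = 7.25540
bias = 7.25540 − 7.238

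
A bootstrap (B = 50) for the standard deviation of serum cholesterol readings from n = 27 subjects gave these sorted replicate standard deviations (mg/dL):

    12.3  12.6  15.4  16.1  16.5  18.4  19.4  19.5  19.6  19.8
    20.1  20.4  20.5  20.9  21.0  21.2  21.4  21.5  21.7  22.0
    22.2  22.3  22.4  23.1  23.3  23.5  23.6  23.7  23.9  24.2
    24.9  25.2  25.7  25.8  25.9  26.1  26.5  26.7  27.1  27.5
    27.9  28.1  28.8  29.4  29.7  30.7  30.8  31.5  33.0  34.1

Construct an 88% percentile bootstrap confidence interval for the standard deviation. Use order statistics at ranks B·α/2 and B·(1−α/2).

(15.4, 30.8)

α = 0.12; lower rank = 50 × 0.060 = 3; upper rank = 50 × 0.940 = 47.
The 3rd smallest replicate is 15.4; the 47th is 30.8.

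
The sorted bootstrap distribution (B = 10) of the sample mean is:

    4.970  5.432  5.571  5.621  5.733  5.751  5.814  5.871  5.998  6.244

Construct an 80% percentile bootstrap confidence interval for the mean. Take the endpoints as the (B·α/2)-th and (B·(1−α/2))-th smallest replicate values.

(4.970, 5.998)

α = 0.20; lower rank = 10 × 0.100 = 1; upper rank = 10 × 0.900 = 9.
The 1st smallest replicate is 4.970; the 9th is 5.998.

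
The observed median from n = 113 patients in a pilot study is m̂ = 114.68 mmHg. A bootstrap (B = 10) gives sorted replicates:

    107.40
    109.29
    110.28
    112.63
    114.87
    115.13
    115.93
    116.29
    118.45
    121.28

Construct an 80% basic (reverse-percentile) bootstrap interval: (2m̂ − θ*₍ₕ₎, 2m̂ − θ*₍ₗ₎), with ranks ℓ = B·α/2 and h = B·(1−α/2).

Percentile endpoints at ranks 1 and 9: θ*₍1₎ = 107.40, θ*₍9₎ = 118.45.
Basic interval reflects these around m̂:
  lower = 2 × 114.68 − 118.45 = 110.91
  upper = 2 × 114.68 − 107.40 = 121.96

(110.91, 121.96)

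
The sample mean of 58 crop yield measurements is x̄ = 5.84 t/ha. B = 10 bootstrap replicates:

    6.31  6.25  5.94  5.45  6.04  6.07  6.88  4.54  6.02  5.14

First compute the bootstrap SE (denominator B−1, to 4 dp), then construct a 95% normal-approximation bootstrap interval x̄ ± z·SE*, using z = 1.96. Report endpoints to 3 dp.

Mean of replicates = 5.8640; sum of squared deviations = 3.9322; SE* = √(3.9322/9) = 0.6610
Margin = 1.96 × 0.6610 = 1.2956
Interval: 5.84 ± 1.2956

(4.544, 7.136)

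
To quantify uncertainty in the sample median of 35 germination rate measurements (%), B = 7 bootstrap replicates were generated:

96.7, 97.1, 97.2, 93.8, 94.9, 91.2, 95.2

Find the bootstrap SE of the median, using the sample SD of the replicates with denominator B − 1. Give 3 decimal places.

Bootstrap SE is the standard deviation of the 7 replicate medians.
Mean of replicates: (96.7 + 97.1 + 97.2 + 93.8 + 94.9 + 91.2 + 95.2) / 7 = 666.1000 / 7 = 95.1571
Sum of squared deviations: (+1.5429)² + (+1.9429)² + (+2.0429)² + (−1.3571)² + (−0.2571)² + (−3.9571)² + (+0.0429)² = 27.8971
Variance = 27.8971 / 6 = 4.6495
SE* = √4.6495

SE* = 2.156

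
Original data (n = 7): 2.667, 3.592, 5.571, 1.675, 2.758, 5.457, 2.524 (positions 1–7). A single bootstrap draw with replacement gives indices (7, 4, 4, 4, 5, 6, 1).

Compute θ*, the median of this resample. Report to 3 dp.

θ* = 2.524

Resample values: 2.524, 1.675, 1.675, 1.675, 2.758, 5.457, 2.667.
Sorted: 1.675, 1.675, 1.675, 2.524, 2.667, 2.758, 5.457
Median = middle value = 2.524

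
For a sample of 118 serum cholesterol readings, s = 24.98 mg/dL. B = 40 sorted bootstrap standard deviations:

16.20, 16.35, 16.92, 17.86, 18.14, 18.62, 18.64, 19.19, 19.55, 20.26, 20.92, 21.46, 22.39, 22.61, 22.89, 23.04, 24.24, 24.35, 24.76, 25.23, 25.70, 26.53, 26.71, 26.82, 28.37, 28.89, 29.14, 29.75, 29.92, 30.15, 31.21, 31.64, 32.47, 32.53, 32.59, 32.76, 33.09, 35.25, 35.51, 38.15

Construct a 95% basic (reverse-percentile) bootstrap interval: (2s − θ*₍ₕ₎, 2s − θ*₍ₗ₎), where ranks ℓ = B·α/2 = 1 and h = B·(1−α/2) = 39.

Percentile endpoints at ranks 1 and 39: θ*₍1₎ = 16.20, θ*₍39₎ = 35.51.
Basic interval reflects these around s:
  lower = 2 × 24.98 − 35.51 = 14.45
  upper = 2 × 24.98 − 16.20 = 33.76

(14.45, 33.76)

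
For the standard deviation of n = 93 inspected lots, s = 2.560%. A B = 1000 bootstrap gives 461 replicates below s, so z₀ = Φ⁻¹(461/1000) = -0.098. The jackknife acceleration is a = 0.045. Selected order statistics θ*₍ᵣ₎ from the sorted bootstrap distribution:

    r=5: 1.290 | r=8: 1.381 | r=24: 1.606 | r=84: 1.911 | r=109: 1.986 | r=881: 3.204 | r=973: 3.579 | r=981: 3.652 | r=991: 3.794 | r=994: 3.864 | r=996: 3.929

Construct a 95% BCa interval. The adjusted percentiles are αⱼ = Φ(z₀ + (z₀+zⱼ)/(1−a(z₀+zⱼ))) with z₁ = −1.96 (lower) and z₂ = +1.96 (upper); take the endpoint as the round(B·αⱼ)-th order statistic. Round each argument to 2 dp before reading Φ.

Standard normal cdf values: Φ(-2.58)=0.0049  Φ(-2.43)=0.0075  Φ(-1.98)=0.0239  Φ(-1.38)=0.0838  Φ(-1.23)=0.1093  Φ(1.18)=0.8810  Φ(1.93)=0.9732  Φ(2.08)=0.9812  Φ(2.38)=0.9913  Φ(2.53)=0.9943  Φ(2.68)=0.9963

(1.606, 3.579)

Lower: z₀ + z₁ = -0.098 + (-1.960) = -2.058; 1 − a(z₀+z₁) = 1 − (0.045)(-2.058) = 1.0926; argument = -0.098 + (-2.058)/1.0926 = -1.9816 → -1.98.
α₁ = Φ(-1.98) = 0.0239; rank = round(1000 × 0.0239) = 24; θ*₍24₎ = 1.606.
Upper: z₀ + z₂ = 1.862; 1 − a(z₀+z₂) = 0.9162; argument = 1.9343 → 1.93; α₂ = 0.9732; rank = 973; θ*₍973₎ = 3.579.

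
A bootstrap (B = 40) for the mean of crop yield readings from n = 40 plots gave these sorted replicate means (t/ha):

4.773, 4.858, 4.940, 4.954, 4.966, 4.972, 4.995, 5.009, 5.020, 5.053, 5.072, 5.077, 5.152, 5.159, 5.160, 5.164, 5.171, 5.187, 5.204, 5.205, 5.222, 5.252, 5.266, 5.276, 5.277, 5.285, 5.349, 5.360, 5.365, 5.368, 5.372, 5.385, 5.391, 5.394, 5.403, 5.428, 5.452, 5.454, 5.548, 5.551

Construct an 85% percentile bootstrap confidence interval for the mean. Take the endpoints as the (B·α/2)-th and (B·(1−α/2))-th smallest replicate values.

(4.940, 5.452)

α = 0.15; lower rank = 40 × 0.075 = 3; upper rank = 40 × 0.925 = 37.
The 3rd smallest replicate is 4.940; the 37th is 5.452.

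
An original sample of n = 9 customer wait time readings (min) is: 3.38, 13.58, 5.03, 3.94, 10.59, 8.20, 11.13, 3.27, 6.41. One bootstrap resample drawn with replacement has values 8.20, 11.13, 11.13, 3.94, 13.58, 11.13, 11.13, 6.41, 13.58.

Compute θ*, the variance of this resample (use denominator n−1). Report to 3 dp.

Mean = 10.0256; sum of squared deviations = 83.5862
s² = 83.5862 / 8 = 10.4483

θ* = 10.448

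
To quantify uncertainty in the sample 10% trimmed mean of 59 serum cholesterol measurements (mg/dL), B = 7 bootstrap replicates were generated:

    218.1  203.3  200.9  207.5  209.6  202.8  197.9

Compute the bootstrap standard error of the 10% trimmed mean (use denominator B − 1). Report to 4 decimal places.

SE* = 6.7114

Bootstrap SE is the standard deviation of the 7 replicate 10% trimmed means.
Mean of replicates: (218.1 + 203.3 + 200.9 + 207.5 + 209.6 + 202.8 + 197.9) / 7 = 1440.10000 / 7 = 205.72857
Sum of squared deviations: (+12.37143)² + (−2.42857)² + (−4.82857)² + (+1.77143)² + (+3.87143)² + (−2.92857)² + (−7.82857)² = 270.25429
Variance = 270.25429 / 6 = 45.04238
SE* = √45.04238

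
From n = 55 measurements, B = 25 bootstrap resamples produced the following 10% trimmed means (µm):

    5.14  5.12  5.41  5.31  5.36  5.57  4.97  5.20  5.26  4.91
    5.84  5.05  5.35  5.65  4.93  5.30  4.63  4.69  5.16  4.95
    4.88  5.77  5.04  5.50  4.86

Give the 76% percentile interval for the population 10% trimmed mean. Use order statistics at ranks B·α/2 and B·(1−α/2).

(4.86, 5.57)

Sorted replicates: 4.63, 4.69, 4.86, 4.88, 4.91, 4.93, 4.95, 4.97, 5.04, 5.05, 5.12, 5.14, 5.16, 5.20, 5.26, 5.30, 5.31, 5.35, 5.36, 5.41, 5.50, 5.57, 5.65, 5.77, 5.84
α = 0.24; lower rank = 25 × 0.120 = 3; upper rank = 25 × 0.880 = 22.
The 3rd smallest replicate is 4.86; the 22nd is 5.57.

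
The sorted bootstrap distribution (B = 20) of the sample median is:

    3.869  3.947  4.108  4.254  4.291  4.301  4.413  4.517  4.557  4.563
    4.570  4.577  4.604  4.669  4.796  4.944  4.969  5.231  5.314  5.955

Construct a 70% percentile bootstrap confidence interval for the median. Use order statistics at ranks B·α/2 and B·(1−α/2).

α = 0.30; lower rank = 20 × 0.150 = 3; upper rank = 20 × 0.850 = 17.
The 3rd smallest replicate is 4.108; the 17th is 4.969.

(4.108, 4.969)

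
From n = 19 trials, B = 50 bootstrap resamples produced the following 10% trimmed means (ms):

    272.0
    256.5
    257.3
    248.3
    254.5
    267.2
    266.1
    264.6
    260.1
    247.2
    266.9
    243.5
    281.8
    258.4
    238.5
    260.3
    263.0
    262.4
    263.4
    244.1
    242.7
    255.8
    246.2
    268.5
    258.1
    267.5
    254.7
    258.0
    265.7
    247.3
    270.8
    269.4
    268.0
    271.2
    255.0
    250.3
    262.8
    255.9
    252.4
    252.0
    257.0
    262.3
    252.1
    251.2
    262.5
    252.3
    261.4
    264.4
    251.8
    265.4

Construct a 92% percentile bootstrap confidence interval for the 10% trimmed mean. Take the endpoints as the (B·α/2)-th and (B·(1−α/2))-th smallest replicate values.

(242.7, 271.2)

Sorted replicates: 238.5, 242.7, 243.5, 244.1, 246.2, 247.2, 247.3, 248.3, 250.3, 251.2, 251.8, 252.0, 252.1, 252.3, 252.4, 254.5, 254.7, 255.0, 255.8, 255.9, 256.5, 257.0, 257.3, 258.0, 258.1, 258.4, 260.1, 260.3, 261.4, 262.3, 262.4, 262.5, 262.8, 263.0, 263.4, 264.4, 264.6, 265.4, 265.7, 266.1, 266.9, 267.2, 267.5, 268.0, 268.5, 269.4, 270.8, 271.2, 272.0, 281.8
α = 0.08; lower rank = 50 × 0.040 = 2; upper rank = 50 × 0.960 = 48.
The 2nd smallest replicate is 242.7; the 48th is 271.2.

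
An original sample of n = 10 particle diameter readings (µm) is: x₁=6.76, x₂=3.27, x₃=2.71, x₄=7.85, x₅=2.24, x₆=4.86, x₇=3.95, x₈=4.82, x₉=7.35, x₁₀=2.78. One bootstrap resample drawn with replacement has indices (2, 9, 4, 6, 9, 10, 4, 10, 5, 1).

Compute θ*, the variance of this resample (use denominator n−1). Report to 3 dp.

Resample values: 3.27, 7.35, 7.85, 4.86, 7.35, 2.78, 7.85, 2.78, 2.24, 6.76.
Mean = 5.3090; sum of squared deviations = 49.9197
s² = 49.9197 / 9 = 5.5466

θ* = 5.547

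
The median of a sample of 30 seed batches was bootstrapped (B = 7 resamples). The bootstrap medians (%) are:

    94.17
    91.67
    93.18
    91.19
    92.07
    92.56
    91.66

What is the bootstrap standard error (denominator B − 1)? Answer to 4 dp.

SE* = 1.0334

Bootstrap SE is the standard deviation of the 7 replicate medians.
Mean of replicates: (94.17 + 91.67 + 93.18 + 91.19 + 92.07 + 92.56 + 91.66) / 7 = 646.50000 / 7 = 92.35714
Sum of squared deviations: (+1.81286)² + (−0.68714)² + (+0.82286)² + (−1.16714)² + (−0.28714)² + (+0.20286)² + (−0.69714)² = 6.40754
Variance = 6.40754 / 6 = 1.06792
SE* = √1.06792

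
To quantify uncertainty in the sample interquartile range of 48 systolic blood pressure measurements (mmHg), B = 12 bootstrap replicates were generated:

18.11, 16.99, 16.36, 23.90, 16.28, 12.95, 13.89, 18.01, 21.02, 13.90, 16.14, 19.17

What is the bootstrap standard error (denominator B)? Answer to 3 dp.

SE* = 2.993

Bootstrap SE is the standard deviation of the 12 replicate interquartile ranges.
Mean of replicates: (18.11 + 16.99 + 16.36 + 23.90 + 16.28 + 12.95 + 13.89 + 18.01 + 21.02 + 13.90 + 16.14 + 19.17) / 12 = 206.7200 / 12 = 17.2267
Sum of squared deviations: (+0.8833)² + (−0.2367)² + (−0.8667)² + (+6.6733)² + (−0.9467)² + (−4.2767)² + (−3.3367)² + (+0.7833)² + (+3.7933)² + (−3.3267)² + (−1.0867)² + (+1.9433)² = 107.4673
Variance = 107.4673 / 12 = 8.9556
SE* = √8.9556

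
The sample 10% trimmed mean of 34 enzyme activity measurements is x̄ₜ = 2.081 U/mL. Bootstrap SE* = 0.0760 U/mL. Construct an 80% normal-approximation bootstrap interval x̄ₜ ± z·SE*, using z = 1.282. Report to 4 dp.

(1.9836, 2.1784)

Margin = 1.282 × 0.0760 = 0.09743
Interval: 2.081 ± 0.09743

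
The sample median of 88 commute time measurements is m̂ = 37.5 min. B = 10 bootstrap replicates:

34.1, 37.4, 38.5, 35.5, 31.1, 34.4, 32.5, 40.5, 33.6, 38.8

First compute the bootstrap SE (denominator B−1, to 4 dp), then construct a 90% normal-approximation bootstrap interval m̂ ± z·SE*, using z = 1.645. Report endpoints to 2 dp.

(32.49, 42.51)

Mean of replicates = 35.6400; sum of squared deviations = 83.4440; SE* = √(83.4440/9) = 3.0449
Margin = 1.645 × 3.0449 = 5.009
Interval: 37.5 ± 5.009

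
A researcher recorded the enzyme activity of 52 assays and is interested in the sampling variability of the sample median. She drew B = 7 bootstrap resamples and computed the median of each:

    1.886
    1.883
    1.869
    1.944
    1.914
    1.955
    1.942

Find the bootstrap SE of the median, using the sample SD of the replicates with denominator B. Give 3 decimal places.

SE* = 0.032

Bootstrap SE is the standard deviation of the 7 replicate medians.
Mean of replicates: (1.886 + 1.883 + 1.869 + 1.944 + 1.914 + 1.955 + 1.942) / 7 = 13.3930 / 7 = 1.9133
Sum of squared deviations: (−0.0273)² + (−0.0303)² + (−0.0443)² + (+0.0307)² + (+0.0007)² + (+0.0417)² + (+0.0287)² = 0.0071
Variance = 0.0071 / 7 = 0.0010
SE* = √0.0010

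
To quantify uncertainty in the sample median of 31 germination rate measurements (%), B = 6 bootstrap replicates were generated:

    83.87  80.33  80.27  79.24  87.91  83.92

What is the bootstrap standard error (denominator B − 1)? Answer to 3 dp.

SE* = 3.269

Bootstrap SE is the standard deviation of the 6 replicate medians.
Mean of replicates: (83.87 + 80.33 + 80.27 + 79.24 + 87.91 + 83.92) / 6 = 495.5400 / 6 = 82.5900
Sum of squared deviations: (+1.2800)² + (−2.2600)² + (−2.3200)² + (−3.3500)² + (+5.3200)² + (+1.3300)² = 53.4222
Variance = 53.4222 / 5 = 10.6844
SE* = √10.6844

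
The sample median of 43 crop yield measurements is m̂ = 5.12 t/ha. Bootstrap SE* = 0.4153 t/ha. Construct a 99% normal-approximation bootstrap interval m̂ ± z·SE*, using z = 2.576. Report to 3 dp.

Margin = 2.576 × 0.4153 = 1.0698
Interval: 5.12 ± 1.0698

(4.050, 6.190)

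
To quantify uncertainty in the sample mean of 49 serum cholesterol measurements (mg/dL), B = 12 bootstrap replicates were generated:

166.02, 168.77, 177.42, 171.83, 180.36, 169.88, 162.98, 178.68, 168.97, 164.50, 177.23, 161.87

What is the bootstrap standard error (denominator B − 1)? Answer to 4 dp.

Bootstrap SE is the standard deviation of the 12 replicate means.
Mean of replicates: (166.02 + 168.77 + 177.42 + 171.83 + 180.36 + 169.88 + 162.98 + 178.68 + 168.97 + 164.50 + 177.23 + 161.87) / 12 = 2048.51000 / 12 = 170.70917
Sum of squared deviations: (−4.68917)² + (−1.93917)² + (+6.71083)² + (+1.12083)² + (+9.65083)² + (−0.82917)² + (−7.72917)² + (+7.97083)² + (−1.73917)² + (−6.20917)² + (+6.52083)² + (−8.83917)² = 451.37109
Variance = 451.37109 / 11 = 41.03374
SE* = √41.03374

SE* = 6.4058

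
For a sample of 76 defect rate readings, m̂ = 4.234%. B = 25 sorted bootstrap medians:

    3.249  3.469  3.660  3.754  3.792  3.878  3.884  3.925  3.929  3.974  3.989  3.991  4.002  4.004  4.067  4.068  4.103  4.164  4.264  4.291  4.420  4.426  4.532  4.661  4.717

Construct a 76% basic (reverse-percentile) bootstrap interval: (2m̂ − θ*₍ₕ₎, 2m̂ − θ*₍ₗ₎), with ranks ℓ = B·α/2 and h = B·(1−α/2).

Percentile endpoints at ranks 3 and 22: θ*₍3₎ = 3.660, θ*₍22₎ = 4.426.
Basic interval reflects these around m̂:
  lower = 2 × 4.234 − 4.426 = 4.042
  upper = 2 × 4.234 − 3.660 = 4.808

(4.042, 4.808)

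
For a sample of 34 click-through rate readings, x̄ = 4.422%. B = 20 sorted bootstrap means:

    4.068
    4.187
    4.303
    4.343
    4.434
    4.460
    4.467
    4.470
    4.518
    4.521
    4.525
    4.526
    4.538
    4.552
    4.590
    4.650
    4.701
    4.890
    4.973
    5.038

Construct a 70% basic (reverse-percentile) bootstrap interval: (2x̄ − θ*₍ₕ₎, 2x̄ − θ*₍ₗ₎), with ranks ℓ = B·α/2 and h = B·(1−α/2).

Percentile endpoints at ranks 3 and 17: θ*₍3₎ = 4.303, θ*₍17₎ = 4.701.
Basic interval reflects these around x̄:
  lower = 2 × 4.422 − 4.701 = 4.143
  upper = 2 × 4.422 − 4.303 = 4.541

(4.143, 4.541)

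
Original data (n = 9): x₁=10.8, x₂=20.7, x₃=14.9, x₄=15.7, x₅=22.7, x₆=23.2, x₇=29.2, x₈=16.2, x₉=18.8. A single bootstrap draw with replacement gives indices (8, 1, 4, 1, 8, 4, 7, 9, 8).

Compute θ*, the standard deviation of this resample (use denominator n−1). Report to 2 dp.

θ* = 5.40

Resample values: 16.2, 10.8, 15.7, 10.8, 16.2, 15.7, 29.2, 18.8, 16.2.
Mean = 16.6222; sum of squared deviations = 232.9756
s² = 232.9756 / 8 = 29.1219
s = √29.1219 = 5.40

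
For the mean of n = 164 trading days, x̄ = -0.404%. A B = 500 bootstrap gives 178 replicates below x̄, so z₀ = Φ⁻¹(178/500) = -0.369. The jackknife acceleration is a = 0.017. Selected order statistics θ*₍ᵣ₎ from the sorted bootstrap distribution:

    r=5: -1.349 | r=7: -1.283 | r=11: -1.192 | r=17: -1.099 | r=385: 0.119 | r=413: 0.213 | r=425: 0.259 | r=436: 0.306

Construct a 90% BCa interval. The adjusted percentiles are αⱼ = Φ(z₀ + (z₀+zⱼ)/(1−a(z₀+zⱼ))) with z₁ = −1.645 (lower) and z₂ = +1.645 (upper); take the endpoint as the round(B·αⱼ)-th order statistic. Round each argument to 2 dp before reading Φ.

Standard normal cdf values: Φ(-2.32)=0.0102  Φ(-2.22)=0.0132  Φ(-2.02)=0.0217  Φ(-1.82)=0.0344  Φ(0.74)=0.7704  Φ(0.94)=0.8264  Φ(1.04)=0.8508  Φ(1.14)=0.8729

Lower: z₀ + z₁ = -0.369 + (-1.645) = -2.014; 1 − a(z₀+z₁) = 1 − (0.017)(-2.014) = 1.0342; argument = -0.369 + (-2.014)/1.0342 = -2.3163 → -2.32.
α₁ = Φ(-2.32) = 0.0102; rank = round(500 × 0.0102) = 5; θ*₍5₎ = -1.349.
Upper: z₀ + z₂ = 1.276; 1 − a(z₀+z₂) = 0.9783; argument = 0.9353 → 0.94; α₂ = 0.8264; rank = 413; θ*₍413₎ = 0.213.

(-1.349, 0.213)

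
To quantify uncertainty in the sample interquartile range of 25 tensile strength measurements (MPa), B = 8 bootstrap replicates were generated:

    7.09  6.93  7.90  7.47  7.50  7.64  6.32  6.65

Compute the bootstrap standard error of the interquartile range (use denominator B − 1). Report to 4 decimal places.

SE* = 0.5355

Bootstrap SE is the standard deviation of the 8 replicate interquartile ranges.
Mean of replicates: (7.09 + 6.93 + 7.90 + 7.47 + 7.50 + 7.64 + 6.32 + 6.65) / 8 = 57.50000 / 8 = 7.18750
Sum of squared deviations: (−0.09750)² + (−0.25750)² + (+0.71250)² + (+0.28250)² + (+0.31250)² + (+0.45250)² + (−0.86750)² + (−0.53750)² = 2.00715
Variance = 2.00715 / 7 = 0.28674
SE* = √0.28674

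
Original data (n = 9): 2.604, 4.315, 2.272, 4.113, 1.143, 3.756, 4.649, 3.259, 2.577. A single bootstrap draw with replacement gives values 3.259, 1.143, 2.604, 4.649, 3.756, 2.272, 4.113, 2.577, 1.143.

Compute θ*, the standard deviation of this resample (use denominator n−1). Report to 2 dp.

θ* = 1.23

Mean = 2.8351; sum of squared deviations = 12.1145
s² = 12.1145 / 8 = 1.5143
s = √1.5143 = 1.23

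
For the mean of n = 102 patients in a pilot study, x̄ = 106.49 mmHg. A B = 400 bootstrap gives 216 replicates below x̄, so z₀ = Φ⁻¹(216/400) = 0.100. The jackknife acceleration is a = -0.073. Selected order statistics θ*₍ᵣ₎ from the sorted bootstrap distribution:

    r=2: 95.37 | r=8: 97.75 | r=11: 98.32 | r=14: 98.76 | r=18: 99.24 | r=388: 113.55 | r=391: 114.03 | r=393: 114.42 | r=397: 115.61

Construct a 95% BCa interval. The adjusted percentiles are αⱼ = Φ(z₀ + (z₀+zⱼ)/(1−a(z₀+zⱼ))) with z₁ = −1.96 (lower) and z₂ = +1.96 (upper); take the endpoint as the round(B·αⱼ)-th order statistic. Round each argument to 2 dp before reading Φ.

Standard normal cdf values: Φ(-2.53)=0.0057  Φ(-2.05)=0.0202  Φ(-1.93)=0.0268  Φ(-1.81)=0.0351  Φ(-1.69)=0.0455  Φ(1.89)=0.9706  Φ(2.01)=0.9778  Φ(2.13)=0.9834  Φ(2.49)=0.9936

Lower: z₀ + z₁ = 0.100 + (-1.960) = -1.860; 1 − a(z₀+z₁) = 1 − (-0.073)(-1.860) = 0.8642; argument = 0.100 + (-1.860)/0.8642 = -2.0522 → -2.05.
α₁ = Φ(-2.05) = 0.0202; rank = round(400 × 0.0202) = 8; θ*₍8₎ = 97.75.
Upper: z₀ + z₂ = 2.060; 1 − a(z₀+z₂) = 1.1504; argument = 1.8907 → 1.89; α₂ = 0.9706; rank = 388; θ*₍388₎ = 113.55.

(97.75, 113.55)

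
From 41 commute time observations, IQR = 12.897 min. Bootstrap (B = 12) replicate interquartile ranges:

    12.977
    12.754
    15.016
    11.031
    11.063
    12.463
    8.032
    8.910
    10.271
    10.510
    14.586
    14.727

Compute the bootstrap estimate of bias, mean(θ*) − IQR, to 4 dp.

mean(θ*) = (12.977 + 12.754 + 15.016 + 11.031 + 11.063 + 12.463 + 8.032 + 8.910 + 10.271 + 10.510 + 14.586 + 14.727) / 12 = 11.86167
bias = 11.86167 − 12.897

bias = −1.0353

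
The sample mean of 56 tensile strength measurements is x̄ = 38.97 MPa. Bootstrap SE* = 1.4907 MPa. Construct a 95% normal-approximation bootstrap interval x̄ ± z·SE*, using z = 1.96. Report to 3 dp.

(36.048, 41.892)

Margin = 1.96 × 1.4907 = 2.9218
Interval: 38.97 ± 2.9218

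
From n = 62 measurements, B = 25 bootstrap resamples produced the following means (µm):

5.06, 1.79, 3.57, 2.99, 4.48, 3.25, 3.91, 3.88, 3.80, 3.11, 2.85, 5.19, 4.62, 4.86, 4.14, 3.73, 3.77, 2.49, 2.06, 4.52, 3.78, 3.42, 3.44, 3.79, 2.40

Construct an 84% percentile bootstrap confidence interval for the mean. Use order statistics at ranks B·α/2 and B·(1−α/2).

Sorted replicates: 1.79, 2.06, 2.40, 2.49, 2.85, 2.99, 3.11, 3.25, 3.42, 3.44, 3.57, 3.73, 3.77, 3.78, 3.79, 3.80, 3.88, 3.91, 4.14, 4.48, 4.52, 4.62, 4.86, 5.06, 5.19
α = 0.16; lower rank = 25 × 0.080 = 2; upper rank = 25 × 0.920 = 23.
The 2nd smallest replicate is 2.06; the 23rd is 4.86.

(2.06, 4.86)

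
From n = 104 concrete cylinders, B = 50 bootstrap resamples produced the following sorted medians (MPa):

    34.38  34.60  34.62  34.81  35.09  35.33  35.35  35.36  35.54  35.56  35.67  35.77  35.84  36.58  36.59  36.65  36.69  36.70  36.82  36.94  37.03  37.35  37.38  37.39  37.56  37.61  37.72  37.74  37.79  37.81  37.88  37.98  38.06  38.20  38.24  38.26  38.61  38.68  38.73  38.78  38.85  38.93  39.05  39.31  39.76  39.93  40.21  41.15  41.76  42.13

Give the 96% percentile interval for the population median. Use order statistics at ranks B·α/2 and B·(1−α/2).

α = 0.04; lower rank = 50 × 0.020 = 1; upper rank = 50 × 0.980 = 49.
The 1st smallest replicate is 34.38; the 49th is 41.76.

(34.38, 41.76)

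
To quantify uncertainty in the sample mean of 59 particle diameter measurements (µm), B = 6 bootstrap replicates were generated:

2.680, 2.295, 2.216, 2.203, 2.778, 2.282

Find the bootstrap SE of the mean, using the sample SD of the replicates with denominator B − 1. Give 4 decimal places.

Bootstrap SE is the standard deviation of the 6 replicate means.
Mean of replicates: (2.680 + 2.295 + 2.216 + 2.203 + 2.778 + 2.282) / 6 = 14.454000 / 6 = 2.409000
Sum of squared deviations: (+0.271000)² + (−0.114000)² + (−0.193000)² + (−0.206000)² + (+0.369000)² + (−0.127000)² = 0.318412
Variance = 0.318412 / 5 = 0.063682
SE* = √0.063682

SE* = 0.2524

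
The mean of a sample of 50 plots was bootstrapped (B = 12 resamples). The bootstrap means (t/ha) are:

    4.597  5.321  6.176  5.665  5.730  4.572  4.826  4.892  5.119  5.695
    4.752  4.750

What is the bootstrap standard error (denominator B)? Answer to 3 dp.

SE* = 0.509

Bootstrap SE is the standard deviation of the 12 replicate means.
Mean of replicates: (4.597 + 5.321 + 6.176 + 5.665 + 5.730 + 4.572 + 4.826 + 4.892 + 5.119 + 5.695 + 4.752 + 4.750) / 12 = 62.0950 / 12 = 5.1746
Sum of squared deviations: (−0.5776)² + (+0.1464)² + (+1.0014)² + (+0.4904)² + (+0.5554)² + (−0.6026)² + (−0.3486)² + (−0.2826)² + (−0.0556)² + (+0.5204)² + (−0.4226)² + (−0.4246)² = 3.1041
Variance = 3.1041 / 12 = 0.2587
SE* = √0.2587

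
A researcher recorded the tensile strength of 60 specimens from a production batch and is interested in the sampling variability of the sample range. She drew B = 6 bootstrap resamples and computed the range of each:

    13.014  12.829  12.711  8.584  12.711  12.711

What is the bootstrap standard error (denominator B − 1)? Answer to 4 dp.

Bootstrap SE is the standard deviation of the 6 replicate ranges.
Mean of replicates: (13.014 + 12.829 + 12.711 + 8.584 + 12.711 + 12.711) / 6 = 72.56000 / 6 = 12.09333
Sum of squared deviations: (+0.92067)² + (+0.73567)² + (+0.61767)² + (−3.50933)² + (+0.61767)² + (+0.61767)² = 14.84879
Variance = 14.84879 / 5 = 2.96976
SE* = √2.96976

SE* = 1.7233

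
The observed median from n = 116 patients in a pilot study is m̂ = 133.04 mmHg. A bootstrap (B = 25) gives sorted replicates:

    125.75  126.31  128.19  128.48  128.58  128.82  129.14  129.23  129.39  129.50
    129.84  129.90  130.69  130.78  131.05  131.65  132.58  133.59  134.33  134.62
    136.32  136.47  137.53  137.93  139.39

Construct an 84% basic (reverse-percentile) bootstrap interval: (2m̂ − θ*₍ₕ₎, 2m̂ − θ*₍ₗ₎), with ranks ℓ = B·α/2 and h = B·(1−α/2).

(128.55, 139.77)

Percentile endpoints at ranks 2 and 23: θ*₍2₎ = 126.31, θ*₍23₎ = 137.53.
Basic interval reflects these around m̂:
  lower = 2 × 133.04 − 137.53 = 128.55
  upper = 2 × 133.04 − 126.31 = 139.77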